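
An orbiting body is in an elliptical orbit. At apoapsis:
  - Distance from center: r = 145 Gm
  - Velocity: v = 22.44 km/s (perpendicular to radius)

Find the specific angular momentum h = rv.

Convert to SI: r = 145 Gm = 1.45e+11 m; v = 22.44 km/s = 22440 m/s.
With v perpendicular to r, h = r · v.
h = 1.45e+11 · 22440 m²/s ≈ 3.254e+15 m²/s.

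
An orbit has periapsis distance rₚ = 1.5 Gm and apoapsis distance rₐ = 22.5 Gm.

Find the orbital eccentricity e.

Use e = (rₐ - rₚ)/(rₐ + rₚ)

Convert to SI: rₚ = 1.5 Gm = 1.5e+09 m; rₐ = 22.5 Gm = 2.25e+10 m.
e = (rₐ − rₚ) / (rₐ + rₚ).
e = (2.25e+10 − 1.5e+09) / (2.25e+10 + 1.5e+09) = 2.1e+10 / 2.4e+10 ≈ 0.875.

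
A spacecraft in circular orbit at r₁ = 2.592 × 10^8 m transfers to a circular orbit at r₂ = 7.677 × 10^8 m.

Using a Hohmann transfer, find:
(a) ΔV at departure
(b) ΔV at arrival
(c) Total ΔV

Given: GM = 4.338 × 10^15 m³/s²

Transfer semi-major axis: a_t = (r₁ + r₂)/2 = (2.592e+08 + 7.677e+08)/2 = 5.1345e+08 m.
Circular speeds: v₁ = √(GM/r₁) = 4090.98 m/s, v₂ = √(GM/r₂) = 2377.11 m/s.
Transfer speeds (vis-viva v² = GM(2/r − 1/a_t)): v₁ᵗ = 5002.35 m/s, v₂ᵗ = 1688.95 m/s.
(a) ΔV₁ = |v₁ᵗ − v₁| ≈ 911.4 m/s = 911.4 m/s.
(b) ΔV₂ = |v₂ − v₂ᵗ| ≈ 688.2 m/s = 688.2 m/s.
(c) ΔV_total = ΔV₁ + ΔV₂ ≈ 1600 m/s = 1.6 km/s.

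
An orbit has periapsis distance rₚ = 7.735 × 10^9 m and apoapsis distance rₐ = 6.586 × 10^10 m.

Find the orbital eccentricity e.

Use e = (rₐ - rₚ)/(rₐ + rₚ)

e = (rₐ − rₚ) / (rₐ + rₚ).
e = (6.586e+10 − 7.735e+09) / (6.586e+10 + 7.735e+09) = 5.8125e+10 / 7.3595e+10 ≈ 0.7898.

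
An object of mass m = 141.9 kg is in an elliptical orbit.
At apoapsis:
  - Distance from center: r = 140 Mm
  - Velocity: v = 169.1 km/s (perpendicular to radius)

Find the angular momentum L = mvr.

Convert to SI: r = 140 Mm = 1.4e+08 m; v = 169.1 km/s = 169100 m/s.
Since v is perpendicular to r, L = m · v · r.
L = 141.9 · 169100 · 1.4e+08 kg·m²/s ≈ 3.359e+15 kg·m²/s.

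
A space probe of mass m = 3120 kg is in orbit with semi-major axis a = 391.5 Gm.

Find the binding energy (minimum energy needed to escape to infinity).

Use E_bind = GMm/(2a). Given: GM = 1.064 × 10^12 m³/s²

Convert to SI: a = 391.5 Gm = 3.915e+11 m.
Total orbital energy is E = −GMm/(2a); binding energy is E_bind = −E = GMm/(2a).
E_bind = 1.064e+12 · 3120 / (2 · 3.915e+11) J ≈ 4240 J = 4.24 kJ.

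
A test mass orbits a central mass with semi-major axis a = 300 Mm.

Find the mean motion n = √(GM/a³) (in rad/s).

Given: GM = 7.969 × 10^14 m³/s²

Convert to SI: a = 300 Mm = 3e+08 m.
n = √(GM / a³).
n = √(7.969e+14 / (3e+08)³) rad/s ≈ 5.433e-06 rad/s.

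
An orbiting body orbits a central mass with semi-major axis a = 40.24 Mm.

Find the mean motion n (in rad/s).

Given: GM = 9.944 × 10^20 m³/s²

Convert to SI: a = 40.24 Mm = 4.024e+07 m.
n = √(GM / a³).
n = √(9.944e+20 / (4.024e+07)³) rad/s ≈ 0.1235 rad/s.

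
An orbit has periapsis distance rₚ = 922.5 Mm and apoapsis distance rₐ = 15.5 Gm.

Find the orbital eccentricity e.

Convert to SI: rₚ = 922.5 Mm = 9.225e+08 m; rₐ = 15.5 Gm = 1.55e+10 m.
e = (rₐ − rₚ) / (rₐ + rₚ).
e = (1.55e+10 − 9.225e+08) / (1.55e+10 + 9.225e+08) = 1.45775e+10 / 1.64225e+10 ≈ 0.8877.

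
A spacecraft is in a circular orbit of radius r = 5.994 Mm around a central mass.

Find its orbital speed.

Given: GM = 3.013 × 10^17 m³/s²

Convert to SI: r = 5.994 Mm = 5.994e+06 m.
For a circular orbit, gravity supplies the centripetal force, so v = √(GM / r).
v = √(3.013e+17 / 5.994e+06) m/s ≈ 2.242e+05 m/s = 224.2 km/s.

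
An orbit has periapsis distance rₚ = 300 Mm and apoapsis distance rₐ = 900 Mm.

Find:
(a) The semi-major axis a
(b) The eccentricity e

Convert to SI: rₚ = 300 Mm = 3e+08 m; rₐ = 900 Mm = 9e+08 m.
(a) a = (rₚ + rₐ) / 2 = (3e+08 + 9e+08) / 2 ≈ 6e+08 m = 600 Mm.
(b) e = (rₐ − rₚ) / (rₐ + rₚ) = (9e+08 − 3e+08) / (9e+08 + 3e+08) ≈ 0.5.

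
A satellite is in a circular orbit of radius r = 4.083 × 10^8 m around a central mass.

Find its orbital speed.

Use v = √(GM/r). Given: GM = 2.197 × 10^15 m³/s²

For a circular orbit, gravity supplies the centripetal force, so v = √(GM / r).
v = √(2.197e+15 / 4.083e+08) m/s ≈ 2320 m/s = 2.32 km/s.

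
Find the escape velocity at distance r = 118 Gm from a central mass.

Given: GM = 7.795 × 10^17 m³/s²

Convert to SI: r = 118 Gm = 1.18e+11 m.
Escape velocity comes from setting total energy to zero: ½v² − GM/r = 0 ⇒ v_esc = √(2GM / r).
v_esc = √(2 · 7.795e+17 / 1.18e+11) m/s ≈ 3635 m/s = 3.635 km/s.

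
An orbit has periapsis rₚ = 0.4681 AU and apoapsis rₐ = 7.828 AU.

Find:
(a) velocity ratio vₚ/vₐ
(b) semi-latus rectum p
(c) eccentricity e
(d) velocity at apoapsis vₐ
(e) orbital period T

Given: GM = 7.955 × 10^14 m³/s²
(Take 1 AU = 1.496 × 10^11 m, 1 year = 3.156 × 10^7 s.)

Convert to SI: rₚ = 0.4681 AU = 7.00278e+10 m; rₐ = 7.828 AU = 1.17107e+12 m.
(a) Conservation of angular momentum (rₚvₚ = rₐvₐ) gives vₚ/vₐ = rₐ/rₚ = 1.17107e+12/7.00278e+10 ≈ 16.72
(b) From a = (rₚ + rₐ)/2 = 6.20548e+11 m and e = (rₐ − rₚ)/(rₐ + rₚ) = 0.887152, p = a(1 − e²) = 6.20548e+11 · (1 − (0.887152)²) ≈ 1.322e+11 m
(c) e = (rₐ − rₚ)/(rₐ + rₚ) = (1.17107e+12 − 7.00278e+10)/(1.17107e+12 + 7.00278e+10) ≈ 0.8872
(d) With a = (rₚ + rₐ)/2 = 6.20548e+11 m, vₐ = √(GM (2/rₐ − 1/a)) = √(7.955e+14 · (2/1.17107e+12 − 1/6.20548e+11)) m/s ≈ 8.755 m/s
(e) With a = (rₚ + rₐ)/2 = 6.20548e+11 m, T = 2π √(a³/GM) = 2π √((6.20548e+11)³/7.955e+14) s ≈ 1.089e+11 s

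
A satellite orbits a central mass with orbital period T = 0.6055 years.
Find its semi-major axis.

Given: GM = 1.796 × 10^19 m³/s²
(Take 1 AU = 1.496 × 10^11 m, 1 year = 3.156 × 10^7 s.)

Convert to SI: T = 0.6055 years = 1.91096e+07 s.
Invert Kepler's third law: a = (GM · T² / (4π²))^(1/3).
Substituting T = 1.91096e+07 s and GM = 1.796e+19 m³/s²:
a = (1.796e+19 · (1.91096e+07)² / (4π²))^(1/3) m
a ≈ 5.497e+10 m = 0.3675 AU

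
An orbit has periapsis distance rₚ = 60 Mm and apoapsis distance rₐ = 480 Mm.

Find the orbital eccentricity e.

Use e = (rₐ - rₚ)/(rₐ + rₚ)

Convert to SI: rₚ = 60 Mm = 6e+07 m; rₐ = 480 Mm = 4.8e+08 m.
e = (rₐ − rₚ) / (rₐ + rₚ).
e = (4.8e+08 − 6e+07) / (4.8e+08 + 6e+07) = 4.2e+08 / 5.4e+08 ≈ 0.7778.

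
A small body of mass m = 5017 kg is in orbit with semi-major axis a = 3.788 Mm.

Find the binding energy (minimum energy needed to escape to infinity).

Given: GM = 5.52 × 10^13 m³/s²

Convert to SI: a = 3.788 Mm = 3.788e+06 m.
Total orbital energy is E = −GMm/(2a); binding energy is E_bind = −E = GMm/(2a).
E_bind = 5.52e+13 · 5017 / (2 · 3.788e+06) J ≈ 3.655e+10 J = 36.55 GJ.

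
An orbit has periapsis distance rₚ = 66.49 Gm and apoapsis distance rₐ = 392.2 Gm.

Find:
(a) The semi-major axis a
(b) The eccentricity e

Convert to SI: rₚ = 66.49 Gm = 6.649e+10 m; rₐ = 392.2 Gm = 3.922e+11 m.
(a) a = (rₚ + rₐ) / 2 = (6.649e+10 + 3.922e+11) / 2 ≈ 2.293e+11 m = 229.3 Gm.
(b) e = (rₐ − rₚ) / (rₐ + rₚ) = (3.922e+11 − 6.649e+10) / (3.922e+11 + 6.649e+10) ≈ 0.7101.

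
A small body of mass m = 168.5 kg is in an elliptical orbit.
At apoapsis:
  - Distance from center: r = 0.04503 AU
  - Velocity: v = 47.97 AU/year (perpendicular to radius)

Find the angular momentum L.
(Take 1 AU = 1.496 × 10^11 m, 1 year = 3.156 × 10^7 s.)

Convert to SI: r = 0.04503 AU = 6.73649e+09 m; v = 47.97 AU/year = 227386 m/s.
Since v is perpendicular to r, L = m · v · r.
L = 168.5 · 227386 · 6.73649e+09 kg·m²/s ≈ 2.581e+17 kg·m²/s.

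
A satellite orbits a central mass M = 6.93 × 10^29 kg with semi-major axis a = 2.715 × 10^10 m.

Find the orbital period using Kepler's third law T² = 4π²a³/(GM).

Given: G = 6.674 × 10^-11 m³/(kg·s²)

GM = G · M = 6.674e-11 · 6.93e+29 = 4.62508e+19 m³/s².
Kepler's third law: T = 2π √(a³ / GM).
Substituting a = 2.715e+10 m and GM = 4.62508e+19 m³/s²:
T = 2π √((2.715e+10)³ / 4.62508e+19) s
T ≈ 4.133e+06 s = 47.84 days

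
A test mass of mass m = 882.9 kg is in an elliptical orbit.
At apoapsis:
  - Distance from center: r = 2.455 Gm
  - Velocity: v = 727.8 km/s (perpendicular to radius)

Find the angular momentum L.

Convert to SI: r = 2.455 Gm = 2.455e+09 m; v = 727.8 km/s = 727800 m/s.
Since v is perpendicular to r, L = m · v · r.
L = 882.9 · 727800 · 2.455e+09 kg·m²/s ≈ 1.578e+18 kg·m²/s.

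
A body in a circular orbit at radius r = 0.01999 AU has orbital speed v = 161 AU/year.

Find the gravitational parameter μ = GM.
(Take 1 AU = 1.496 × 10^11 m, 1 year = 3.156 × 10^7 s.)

Convert to SI: r = 0.01999 AU = 2.9905e+09 m; v = 161 AU/year = 763169 m/s.
For a circular orbit v² = GM/r, so GM = v² · r.
GM = (763169)² · 2.9905e+09 m³/s² ≈ 1.742e+21 m³/s² = 1.742 × 10^21 m³/s².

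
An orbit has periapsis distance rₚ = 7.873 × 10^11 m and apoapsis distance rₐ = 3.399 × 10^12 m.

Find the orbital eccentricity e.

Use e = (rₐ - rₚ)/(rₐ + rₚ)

e = (rₐ − rₚ) / (rₐ + rₚ).
e = (3.399e+12 − 7.873e+11) / (3.399e+12 + 7.873e+11) = 2.6117e+12 / 4.1863e+12 ≈ 0.6239.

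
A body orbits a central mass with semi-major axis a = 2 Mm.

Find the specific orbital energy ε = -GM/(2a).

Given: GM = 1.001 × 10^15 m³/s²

Convert to SI: a = 2 Mm = 2e+06 m.
ε = −GM / (2a).
ε = −1.001e+15 / (2 · 2e+06) J/kg ≈ -2.502e+08 J/kg = -250.2 MJ/kg.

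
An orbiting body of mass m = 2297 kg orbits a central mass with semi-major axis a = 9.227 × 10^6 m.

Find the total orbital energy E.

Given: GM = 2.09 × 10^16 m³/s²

E = −GMm / (2a).
E = −2.09e+16 · 2297 / (2 · 9.227e+06) J ≈ -2.601e+12 J = -2.601 TJ.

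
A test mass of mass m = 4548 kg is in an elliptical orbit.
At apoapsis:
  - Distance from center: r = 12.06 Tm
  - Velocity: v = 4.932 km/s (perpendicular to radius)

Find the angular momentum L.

Convert to SI: r = 12.06 Tm = 1.206e+13 m; v = 4.932 km/s = 4932 m/s.
Since v is perpendicular to r, L = m · v · r.
L = 4548 · 4932 · 1.206e+13 kg·m²/s ≈ 2.705e+20 kg·m²/s.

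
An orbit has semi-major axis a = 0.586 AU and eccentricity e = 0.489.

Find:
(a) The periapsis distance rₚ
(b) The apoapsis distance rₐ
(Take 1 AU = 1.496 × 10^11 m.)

Convert to SI: a = 0.586 AU = 8.76656e+10 m.
(a) rₚ = a(1 − e) = 8.76656e+10 · (1 − 0.489) = 8.76656e+10 · 0.511 ≈ 4.48e+10 m = 0.2994 AU.
(b) rₐ = a(1 + e) = 8.76656e+10 · (1 + 0.489) = 8.76656e+10 · 1.489 ≈ 1.305e+11 m = 0.8726 AU.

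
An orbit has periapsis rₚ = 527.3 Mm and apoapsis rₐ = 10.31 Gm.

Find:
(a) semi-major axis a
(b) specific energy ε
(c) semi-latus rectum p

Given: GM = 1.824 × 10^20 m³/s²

Convert to SI: rₚ = 527.3 Mm = 5.273e+08 m; rₐ = 10.31 Gm = 1.031e+10 m.
(a) a = (rₚ + rₐ)/2 = (5.273e+08 + 1.031e+10)/2 ≈ 5.419e+09 m
(b) With a = (rₚ + rₐ)/2 = 5.41865e+09 m, ε = −GM/(2a) = −1.824e+20/(2 · 5.41865e+09) J/kg ≈ -1.683e+10 J/kg
(c) From a = (rₚ + rₐ)/2 = 5.41865e+09 m and e = (rₐ − rₚ)/(rₐ + rₚ) = 0.902688, p = a(1 − e²) = 5.41865e+09 · (1 − (0.902688)²) ≈ 1.003e+09 m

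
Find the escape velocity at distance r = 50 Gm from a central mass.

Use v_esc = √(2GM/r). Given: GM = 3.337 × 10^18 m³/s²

Convert to SI: r = 50 Gm = 5e+10 m.
Escape velocity comes from setting total energy to zero: ½v² − GM/r = 0 ⇒ v_esc = √(2GM / r).
v_esc = √(2 · 3.337e+18 / 5e+10) m/s ≈ 1.155e+04 m/s = 11.55 km/s.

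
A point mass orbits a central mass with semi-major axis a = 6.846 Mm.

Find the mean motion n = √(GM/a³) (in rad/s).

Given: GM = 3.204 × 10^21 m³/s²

Convert to SI: a = 6.846 Mm = 6.846e+06 m.
n = √(GM / a³).
n = √(3.204e+21 / (6.846e+06)³) rad/s ≈ 3.16 rad/s.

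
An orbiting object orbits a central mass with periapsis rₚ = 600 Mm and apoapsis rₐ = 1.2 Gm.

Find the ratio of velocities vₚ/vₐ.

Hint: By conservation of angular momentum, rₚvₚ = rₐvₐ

Convert to SI: rₚ = 600 Mm = 6e+08 m; rₐ = 1.2 Gm = 1.2e+09 m.
Conservation of angular momentum gives rₚvₚ = rₐvₐ, so vₚ/vₐ = rₐ/rₚ.
vₚ/vₐ = 1.2e+09 / 6e+08 ≈ 2.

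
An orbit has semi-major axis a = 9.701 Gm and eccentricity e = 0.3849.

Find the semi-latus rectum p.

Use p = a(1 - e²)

Convert to SI: a = 9.701 Gm = 9.701e+09 m.
p = a (1 − e²).
p = 9.701e+09 · (1 − (0.3849)²) = 9.701e+09 · 0.851852 ≈ 8.264e+09 m = 8.264 Gm.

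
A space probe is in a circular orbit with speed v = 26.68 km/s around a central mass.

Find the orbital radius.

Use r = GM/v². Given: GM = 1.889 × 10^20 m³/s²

Convert to SI: v = 26.68 km/s = 26680 m/s.
For a circular orbit, v² = GM / r, so r = GM / v².
r = 1.889e+20 / (26680)² m ≈ 2.654e+11 m = 2.654 × 10^11 m.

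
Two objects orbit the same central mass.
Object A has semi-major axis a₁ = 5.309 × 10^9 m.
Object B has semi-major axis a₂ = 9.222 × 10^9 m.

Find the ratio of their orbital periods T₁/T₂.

From Kepler's third law, (T₁/T₂)² = (a₁/a₂)³, so T₁/T₂ = (a₁/a₂)^(3/2).
a₁/a₂ = 5.309e+09 / 9.222e+09 = 0.575689.
T₁/T₂ = (0.575689)^(3/2) ≈ 0.4368.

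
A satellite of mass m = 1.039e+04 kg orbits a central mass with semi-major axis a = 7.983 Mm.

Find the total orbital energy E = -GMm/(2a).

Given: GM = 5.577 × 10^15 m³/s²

Convert to SI: a = 7.983 Mm = 7.983e+06 m.
E = −GMm / (2a).
E = −5.577e+15 · 1.039e+04 / (2 · 7.983e+06) J ≈ -3.629e+12 J = -3.629 TJ.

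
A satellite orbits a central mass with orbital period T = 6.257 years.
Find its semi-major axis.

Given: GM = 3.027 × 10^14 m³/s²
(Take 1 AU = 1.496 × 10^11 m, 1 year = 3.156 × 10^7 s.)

Convert to SI: T = 6.257 years = 1.97471e+08 s.
Invert Kepler's third law: a = (GM · T² / (4π²))^(1/3).
Substituting T = 1.97471e+08 s and GM = 3.027e+14 m³/s²:
a = (3.027e+14 · (1.97471e+08)² / (4π²))^(1/3) m
a ≈ 6.687e+09 m = 0.0447 AU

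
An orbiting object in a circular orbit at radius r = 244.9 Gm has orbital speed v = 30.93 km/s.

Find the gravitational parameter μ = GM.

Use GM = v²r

Convert to SI: r = 244.9 Gm = 2.449e+11 m; v = 30.93 km/s = 30930 m/s.
For a circular orbit v² = GM/r, so GM = v² · r.
GM = (30930)² · 2.449e+11 m³/s² ≈ 2.343e+20 m³/s² = 2.343 × 10^20 m³/s².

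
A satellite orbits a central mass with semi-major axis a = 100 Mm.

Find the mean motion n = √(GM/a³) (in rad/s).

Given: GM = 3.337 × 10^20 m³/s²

Convert to SI: a = 100 Mm = 1e+08 m.
n = √(GM / a³).
n = √(3.337e+20 / (1e+08)³) rad/s ≈ 0.01827 rad/s.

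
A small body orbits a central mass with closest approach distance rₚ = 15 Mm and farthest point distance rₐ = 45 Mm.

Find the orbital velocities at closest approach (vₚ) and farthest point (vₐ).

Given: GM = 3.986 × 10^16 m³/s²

Convert to SI: rₚ = 15 Mm = 1.5e+07 m; rₐ = 45 Mm = 4.5e+07 m.
Use the vis-viva equation v² = GM(2/r − 1/a) with a = (rₚ + rₐ)/2 = (1.5e+07 + 4.5e+07)/2 = 3e+07 m.
vₚ = √(GM · (2/rₚ − 1/a)) = √(3.986e+16 · (2/1.5e+07 − 1/3e+07)) m/s ≈ 6.313e+04 m/s = 63.13 km/s.
vₐ = √(GM · (2/rₐ − 1/a)) = √(3.986e+16 · (2/4.5e+07 − 1/3e+07)) m/s ≈ 2.104e+04 m/s = 21.04 km/s.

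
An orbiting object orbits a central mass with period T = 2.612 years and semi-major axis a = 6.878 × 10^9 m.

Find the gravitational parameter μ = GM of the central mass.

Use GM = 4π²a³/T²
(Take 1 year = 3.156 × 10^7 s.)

Convert to SI: T = 2.612 years = 8.24347e+07 s.
GM = 4π² · a³ / T².
GM = 4π² · (6.878e+09)³ / (8.24347e+07)² m³/s² ≈ 1.89e+15 m³/s² = 1.89 × 10^15 m³/s².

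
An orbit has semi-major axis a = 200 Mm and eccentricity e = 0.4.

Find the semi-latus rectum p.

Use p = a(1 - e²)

Convert to SI: a = 200 Mm = 2e+08 m.
p = a (1 − e²).
p = 2e+08 · (1 − (0.4)²) = 2e+08 · 0.84 ≈ 1.68e+08 m = 168 Mm.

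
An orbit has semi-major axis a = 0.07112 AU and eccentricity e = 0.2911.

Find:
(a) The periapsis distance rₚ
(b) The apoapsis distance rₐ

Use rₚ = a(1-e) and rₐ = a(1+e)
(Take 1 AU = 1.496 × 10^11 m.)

Convert to SI: a = 0.07112 AU = 1.06396e+10 m.
(a) rₚ = a(1 − e) = 1.06396e+10 · (1 − 0.2911) = 1.06396e+10 · 0.7089 ≈ 7.542e+09 m = 0.05042 AU.
(b) rₐ = a(1 + e) = 1.06396e+10 · (1 + 0.2911) = 1.06396e+10 · 1.2911 ≈ 1.374e+10 m = 0.09182 AU.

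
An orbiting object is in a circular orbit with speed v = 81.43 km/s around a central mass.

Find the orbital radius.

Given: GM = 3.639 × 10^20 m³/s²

Convert to SI: v = 81.43 km/s = 81430 m/s.
For a circular orbit, v² = GM / r, so r = GM / v².
r = 3.639e+20 / (81430)² m ≈ 5.488e+10 m = 5.488 × 10^10 m.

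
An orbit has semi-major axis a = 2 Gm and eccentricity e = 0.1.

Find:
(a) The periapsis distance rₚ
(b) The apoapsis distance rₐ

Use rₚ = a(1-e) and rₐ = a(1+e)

Convert to SI: a = 2 Gm = 2e+09 m.
(a) rₚ = a(1 − e) = 2e+09 · (1 − 0.1) = 2e+09 · 0.9 ≈ 1.8e+09 m = 1.8 Gm.
(b) rₐ = a(1 + e) = 2e+09 · (1 + 0.1) = 2e+09 · 1.1 ≈ 2.2e+09 m = 2.2 Gm.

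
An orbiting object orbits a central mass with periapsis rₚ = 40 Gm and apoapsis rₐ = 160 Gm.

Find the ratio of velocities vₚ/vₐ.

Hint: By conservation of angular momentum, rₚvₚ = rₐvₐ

Convert to SI: rₚ = 40 Gm = 4e+10 m; rₐ = 160 Gm = 1.6e+11 m.
Conservation of angular momentum gives rₚvₚ = rₐvₐ, so vₚ/vₐ = rₐ/rₚ.
vₚ/vₐ = 1.6e+11 / 4e+10 ≈ 4.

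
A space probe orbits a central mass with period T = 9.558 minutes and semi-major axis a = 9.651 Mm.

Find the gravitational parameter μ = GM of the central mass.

Convert to SI: T = 9.558 minutes = 573.48 s; a = 9.651 Mm = 9.651e+06 m.
GM = 4π² · a³ / T².
GM = 4π² · (9.651e+06)³ / (573.48)² m³/s² ≈ 1.079e+17 m³/s² = 1.079 × 10^17 m³/s².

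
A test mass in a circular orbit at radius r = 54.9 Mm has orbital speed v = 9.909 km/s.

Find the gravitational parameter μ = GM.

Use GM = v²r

Convert to SI: r = 54.9 Mm = 5.49e+07 m; v = 9.909 km/s = 9909 m/s.
For a circular orbit v² = GM/r, so GM = v² · r.
GM = (9909)² · 5.49e+07 m³/s² ≈ 5.391e+15 m³/s² = 5.391 × 10^15 m³/s².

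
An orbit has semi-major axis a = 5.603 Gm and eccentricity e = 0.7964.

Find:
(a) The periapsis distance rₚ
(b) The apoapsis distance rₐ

Convert to SI: a = 5.603 Gm = 5.603e+09 m.
(a) rₚ = a(1 − e) = 5.603e+09 · (1 − 0.7964) = 5.603e+09 · 0.2036 ≈ 1.141e+09 m = 1.141 Gm.
(b) rₐ = a(1 + e) = 5.603e+09 · (1 + 0.7964) = 5.603e+09 · 1.7964 ≈ 1.007e+10 m = 10.07 Gm.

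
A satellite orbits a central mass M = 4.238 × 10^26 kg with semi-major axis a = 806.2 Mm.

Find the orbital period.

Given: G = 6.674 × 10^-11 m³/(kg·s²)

Convert to SI: a = 806.2 Mm = 8.062e+08 m.
GM = G · M = 6.674e-11 · 4.238e+26 = 2.82844e+16 m³/s².
Kepler's third law: T = 2π √(a³ / GM).
Substituting a = 8.062e+08 m and GM = 2.82844e+16 m³/s²:
T = 2π √((8.062e+08)³ / 2.82844e+16) s
T ≈ 8.552e+05 s = 9.898 days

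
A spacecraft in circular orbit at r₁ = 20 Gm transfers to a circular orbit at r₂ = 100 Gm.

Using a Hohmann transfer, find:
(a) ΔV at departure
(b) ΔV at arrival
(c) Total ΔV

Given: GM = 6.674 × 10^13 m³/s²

Convert to SI: r₁ = 20 Gm = 2e+10 m; r₂ = 100 Gm = 1e+11 m.
Transfer semi-major axis: a_t = (r₁ + r₂)/2 = (2e+10 + 1e+11)/2 = 6e+10 m.
Circular speeds: v₁ = √(GM/r₁) = 57.7668 m/s, v₂ = √(GM/r₂) = 25.8341 m/s.
Transfer speeds (vis-viva v² = GM(2/r − 1/a_t)): v₁ᵗ = 74.5766 m/s, v₂ᵗ = 14.9153 m/s.
(a) ΔV₁ = |v₁ᵗ − v₁| ≈ 16.81 m/s = 16.81 m/s.
(b) ΔV₂ = |v₂ − v₂ᵗ| ≈ 10.92 m/s = 10.92 m/s.
(c) ΔV_total = ΔV₁ + ΔV₂ ≈ 27.73 m/s = 27.73 m/s.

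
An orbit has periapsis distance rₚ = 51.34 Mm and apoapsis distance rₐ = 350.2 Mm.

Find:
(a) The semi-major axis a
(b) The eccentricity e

Convert to SI: rₚ = 51.34 Mm = 5.134e+07 m; rₐ = 350.2 Mm = 3.502e+08 m.
(a) a = (rₚ + rₐ) / 2 = (5.134e+07 + 3.502e+08) / 2 ≈ 2.008e+08 m = 200.8 Mm.
(b) e = (rₐ − rₚ) / (rₐ + rₚ) = (3.502e+08 − 5.134e+07) / (3.502e+08 + 5.134e+07) ≈ 0.7443.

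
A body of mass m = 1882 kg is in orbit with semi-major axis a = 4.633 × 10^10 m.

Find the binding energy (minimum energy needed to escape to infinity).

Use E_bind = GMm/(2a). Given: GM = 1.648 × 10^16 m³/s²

Total orbital energy is E = −GMm/(2a); binding energy is E_bind = −E = GMm/(2a).
E_bind = 1.648e+16 · 1882 / (2 · 4.633e+10) J ≈ 3.347e+08 J = 334.7 MJ.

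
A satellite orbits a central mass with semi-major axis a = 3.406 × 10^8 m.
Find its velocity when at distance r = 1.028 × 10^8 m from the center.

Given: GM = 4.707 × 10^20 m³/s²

Vis-viva: v = √(GM · (2/r − 1/a)).
2/r − 1/a = 2/1.028e+08 − 1/3.406e+08 = 1.65193e-08 m⁻¹.
v = √(4.707e+20 · 1.65193e-08) m/s ≈ 2.788e+06 m/s = 2788 km/s.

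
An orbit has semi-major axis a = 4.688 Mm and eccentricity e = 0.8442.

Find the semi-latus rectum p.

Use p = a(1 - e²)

Convert to SI: a = 4.688 Mm = 4.688e+06 m.
p = a (1 − e²).
p = 4.688e+06 · (1 − (0.8442)²) = 4.688e+06 · 0.287326 ≈ 1.347e+06 m = 1.347 Mm.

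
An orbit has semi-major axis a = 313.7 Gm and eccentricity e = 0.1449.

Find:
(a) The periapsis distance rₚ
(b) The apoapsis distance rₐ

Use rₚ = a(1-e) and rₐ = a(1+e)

Convert to SI: a = 313.7 Gm = 3.137e+11 m.
(a) rₚ = a(1 − e) = 3.137e+11 · (1 − 0.1449) = 3.137e+11 · 0.8551 ≈ 2.682e+11 m = 268.2 Gm.
(b) rₐ = a(1 + e) = 3.137e+11 · (1 + 0.1449) = 3.137e+11 · 1.1449 ≈ 3.592e+11 m = 359.2 Gm.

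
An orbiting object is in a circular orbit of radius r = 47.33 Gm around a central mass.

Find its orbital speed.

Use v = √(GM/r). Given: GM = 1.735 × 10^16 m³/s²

Convert to SI: r = 47.33 Gm = 4.733e+10 m.
For a circular orbit, gravity supplies the centripetal force, so v = √(GM / r).
v = √(1.735e+16 / 4.733e+10) m/s ≈ 605.5 m/s = 605.5 m/s.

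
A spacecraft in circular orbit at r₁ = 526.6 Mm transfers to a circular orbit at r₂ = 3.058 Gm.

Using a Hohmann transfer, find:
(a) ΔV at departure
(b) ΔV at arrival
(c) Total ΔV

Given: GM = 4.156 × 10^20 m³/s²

Convert to SI: r₁ = 526.6 Mm = 5.266e+08 m; r₂ = 3.058 Gm = 3.058e+09 m.
Transfer semi-major axis: a_t = (r₁ + r₂)/2 = (5.266e+08 + 3.058e+09)/2 = 1.7923e+09 m.
Circular speeds: v₁ = √(GM/r₁) = 888377 m/s, v₂ = √(GM/r₂) = 368654 m/s.
Transfer speeds (vis-viva v² = GM(2/r − 1/a_t)): v₁ᵗ = 1.16041e+06 m/s, v₂ᵗ = 199827 m/s.
(a) ΔV₁ = |v₁ᵗ − v₁| ≈ 2.72e+05 m/s = 272 km/s.
(b) ΔV₂ = |v₂ − v₂ᵗ| ≈ 1.688e+05 m/s = 168.8 km/s.
(c) ΔV_total = ΔV₁ + ΔV₂ ≈ 4.409e+05 m/s = 440.9 km/s.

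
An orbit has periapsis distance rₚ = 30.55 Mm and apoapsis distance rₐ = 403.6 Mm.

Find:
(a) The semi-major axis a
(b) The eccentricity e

Convert to SI: rₚ = 30.55 Mm = 3.055e+07 m; rₐ = 403.6 Mm = 4.036e+08 m.
(a) a = (rₚ + rₐ) / 2 = (3.055e+07 + 4.036e+08) / 2 ≈ 2.171e+08 m = 217.1 Mm.
(b) e = (rₐ − rₚ) / (rₐ + rₚ) = (4.036e+08 − 3.055e+07) / (4.036e+08 + 3.055e+07) ≈ 0.8593.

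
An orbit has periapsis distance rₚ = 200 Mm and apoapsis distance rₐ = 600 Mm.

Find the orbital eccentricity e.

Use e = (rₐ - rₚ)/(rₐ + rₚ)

Convert to SI: rₚ = 200 Mm = 2e+08 m; rₐ = 600 Mm = 6e+08 m.
e = (rₐ − rₚ) / (rₐ + rₚ).
e = (6e+08 − 2e+08) / (6e+08 + 2e+08) = 4e+08 / 8e+08 ≈ 0.5.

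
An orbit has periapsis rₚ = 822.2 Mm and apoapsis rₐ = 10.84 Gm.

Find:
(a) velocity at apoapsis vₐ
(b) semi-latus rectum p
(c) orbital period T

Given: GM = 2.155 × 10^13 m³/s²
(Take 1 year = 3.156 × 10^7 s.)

Convert to SI: rₚ = 822.2 Mm = 8.222e+08 m; rₐ = 10.84 Gm = 1.084e+10 m.
(a) With a = (rₚ + rₐ)/2 = 5.8311e+09 m, vₐ = √(GM (2/rₐ − 1/a)) = √(2.155e+13 · (2/1.084e+10 − 1/5.8311e+09)) m/s ≈ 16.74 m/s
(b) From a = (rₚ + rₐ)/2 = 5.8311e+09 m and e = (rₐ − rₚ)/(rₐ + rₚ) = 0.858997, p = a(1 − e²) = 5.8311e+09 · (1 − (0.858997)²) ≈ 1.528e+09 m
(c) With a = (rₚ + rₐ)/2 = 5.8311e+09 m, T = 2π √(a³/GM) = 2π √((5.8311e+09)³/2.155e+13) s ≈ 6.027e+08 s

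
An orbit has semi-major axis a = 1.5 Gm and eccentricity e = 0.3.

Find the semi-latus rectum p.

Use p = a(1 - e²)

Convert to SI: a = 1.5 Gm = 1.5e+09 m.
p = a (1 − e²).
p = 1.5e+09 · (1 − (0.3)²) = 1.5e+09 · 0.91 ≈ 1.365e+09 m = 1.365 Gm.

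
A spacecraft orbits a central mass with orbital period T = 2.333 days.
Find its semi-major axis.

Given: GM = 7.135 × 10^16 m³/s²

Convert to SI: T = 2.333 days = 201571 s.
Invert Kepler's third law: a = (GM · T² / (4π²))^(1/3).
Substituting T = 201571 s and GM = 7.135e+16 m³/s²:
a = (7.135e+16 · (201571)² / (4π²))^(1/3) m
a ≈ 4.188e+08 m = 4.188 × 10^8 m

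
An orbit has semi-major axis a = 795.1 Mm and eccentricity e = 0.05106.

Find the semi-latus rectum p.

Convert to SI: a = 795.1 Mm = 7.951e+08 m.
p = a (1 − e²).
p = 7.951e+08 · (1 − (0.05106)²) = 7.951e+08 · 0.997393 ≈ 7.93e+08 m = 793 Mm.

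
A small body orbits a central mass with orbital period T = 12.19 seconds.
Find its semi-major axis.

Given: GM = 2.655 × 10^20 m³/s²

Invert Kepler's third law: a = (GM · T² / (4π²))^(1/3).
Substituting T = 12.19 s and GM = 2.655e+20 m³/s²:
a = (2.655e+20 · (12.19)² / (4π²))^(1/3) m
a ≈ 9.998e+06 m = 9.998 Mm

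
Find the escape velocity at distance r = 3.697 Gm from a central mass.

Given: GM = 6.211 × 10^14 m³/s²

Convert to SI: r = 3.697 Gm = 3.697e+09 m.
Escape velocity comes from setting total energy to zero: ½v² − GM/r = 0 ⇒ v_esc = √(2GM / r).
v_esc = √(2 · 6.211e+14 / 3.697e+09) m/s ≈ 579.7 m/s = 579.7 m/s.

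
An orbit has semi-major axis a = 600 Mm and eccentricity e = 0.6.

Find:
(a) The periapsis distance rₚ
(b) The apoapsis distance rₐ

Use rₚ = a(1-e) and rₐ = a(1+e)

Convert to SI: a = 600 Mm = 6e+08 m.
(a) rₚ = a(1 − e) = 6e+08 · (1 − 0.6) = 6e+08 · 0.4 ≈ 2.4e+08 m = 240 Mm.
(b) rₐ = a(1 + e) = 6e+08 · (1 + 0.6) = 6e+08 · 1.6 ≈ 9.6e+08 m = 960 Mm.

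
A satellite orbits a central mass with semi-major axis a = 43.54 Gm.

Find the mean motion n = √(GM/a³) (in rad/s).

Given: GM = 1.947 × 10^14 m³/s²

Convert to SI: a = 43.54 Gm = 4.354e+10 m.
n = √(GM / a³).
n = √(1.947e+14 / (4.354e+10)³) rad/s ≈ 1.536e-09 rad/s.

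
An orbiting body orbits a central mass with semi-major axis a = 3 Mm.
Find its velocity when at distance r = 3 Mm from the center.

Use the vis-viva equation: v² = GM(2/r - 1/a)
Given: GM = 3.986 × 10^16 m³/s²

Convert to SI: a = 3 Mm = 3e+06 m; r = 3 Mm = 3e+06 m.
Vis-viva: v = √(GM · (2/r − 1/a)).
2/r − 1/a = 2/3e+06 − 1/3e+06 = 3.33333e-07 m⁻¹.
v = √(3.986e+16 · 3.33333e-07) m/s ≈ 1.153e+05 m/s = 115.3 km/s.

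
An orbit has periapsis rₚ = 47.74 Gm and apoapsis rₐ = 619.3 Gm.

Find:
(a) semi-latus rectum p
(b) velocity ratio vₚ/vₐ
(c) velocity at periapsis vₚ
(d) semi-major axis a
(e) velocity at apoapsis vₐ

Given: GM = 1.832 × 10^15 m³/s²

Convert to SI: rₚ = 47.74 Gm = 4.774e+10 m; rₐ = 619.3 Gm = 6.193e+11 m.
(a) From a = (rₚ + rₐ)/2 = 3.3352e+11 m and e = (rₐ − rₚ)/(rₐ + rₚ) = 0.85686, p = a(1 − e²) = 3.3352e+11 · (1 − (0.85686)²) ≈ 8.865e+10 m
(b) Conservation of angular momentum (rₚvₚ = rₐvₐ) gives vₚ/vₐ = rₐ/rₚ = 6.193e+11/4.774e+10 ≈ 12.97
(c) With a = (rₚ + rₐ)/2 = 3.3352e+11 m, vₚ = √(GM (2/rₚ − 1/a)) = √(1.832e+15 · (2/4.774e+10 − 1/3.3352e+11)) m/s ≈ 266.9 m/s
(d) a = (rₚ + rₐ)/2 = (4.774e+10 + 6.193e+11)/2 ≈ 3.335e+11 m
(e) With a = (rₚ + rₐ)/2 = 3.3352e+11 m, vₐ = √(GM (2/rₐ − 1/a)) = √(1.832e+15 · (2/6.193e+11 − 1/3.3352e+11)) m/s ≈ 20.58 m/s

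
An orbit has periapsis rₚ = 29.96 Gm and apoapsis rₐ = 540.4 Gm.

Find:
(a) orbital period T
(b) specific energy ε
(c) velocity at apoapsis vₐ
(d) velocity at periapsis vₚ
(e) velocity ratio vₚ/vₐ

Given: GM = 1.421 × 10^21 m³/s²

Convert to SI: rₚ = 29.96 Gm = 2.996e+10 m; rₐ = 540.4 Gm = 5.404e+11 m.
(a) With a = (rₚ + rₐ)/2 = 2.8518e+11 m, T = 2π √(a³/GM) = 2π √((2.8518e+11)³/1.421e+21) s ≈ 2.538e+07 s
(b) With a = (rₚ + rₐ)/2 = 2.8518e+11 m, ε = −GM/(2a) = −1.421e+21/(2 · 2.8518e+11) J/kg ≈ -2.491e+09 J/kg
(c) With a = (rₚ + rₐ)/2 = 2.8518e+11 m, vₐ = √(GM (2/rₐ − 1/a)) = √(1.421e+21 · (2/5.404e+11 − 1/2.8518e+11)) m/s ≈ 1.662e+04 m/s
(d) With a = (rₚ + rₐ)/2 = 2.8518e+11 m, vₚ = √(GM (2/rₚ − 1/a)) = √(1.421e+21 · (2/2.996e+10 − 1/2.8518e+11)) m/s ≈ 2.998e+05 m/s
(e) Conservation of angular momentum (rₚvₚ = rₐvₐ) gives vₚ/vₐ = rₐ/rₚ = 5.404e+11/2.996e+10 ≈ 18.04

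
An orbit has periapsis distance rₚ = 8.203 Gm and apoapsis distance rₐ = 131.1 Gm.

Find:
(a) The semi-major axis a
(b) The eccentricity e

Convert to SI: rₚ = 8.203 Gm = 8.203e+09 m; rₐ = 131.1 Gm = 1.311e+11 m.
(a) a = (rₚ + rₐ) / 2 = (8.203e+09 + 1.311e+11) / 2 ≈ 6.965e+10 m = 69.65 Gm.
(b) e = (rₐ − rₚ) / (rₐ + rₚ) = (1.311e+11 − 8.203e+09) / (1.311e+11 + 8.203e+09) ≈ 0.8822.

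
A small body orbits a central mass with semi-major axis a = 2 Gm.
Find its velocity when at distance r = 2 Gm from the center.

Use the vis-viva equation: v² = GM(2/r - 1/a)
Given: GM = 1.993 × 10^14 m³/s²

Convert to SI: a = 2 Gm = 2e+09 m; r = 2 Gm = 2e+09 m.
Vis-viva: v = √(GM · (2/r − 1/a)).
2/r − 1/a = 2/2e+09 − 1/2e+09 = 5e-10 m⁻¹.
v = √(1.993e+14 · 5e-10) m/s ≈ 315.7 m/s = 315.7 m/s.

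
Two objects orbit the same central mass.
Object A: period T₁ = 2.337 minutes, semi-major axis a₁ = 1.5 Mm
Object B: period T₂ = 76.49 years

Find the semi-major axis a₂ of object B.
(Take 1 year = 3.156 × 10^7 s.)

Convert to SI: T₁ = 2.337 minutes = 140.22 s; a₁ = 1.5 Mm = 1.5e+06 m; T₂ = 76.49 years = 2.41402e+09 s.
Kepler's third law: (T₁/T₂)² = (a₁/a₂)³ ⇒ a₂ = a₁ · (T₂/T₁)^(2/3).
T₂/T₁ = 2.41402e+09 / 140.22 = 1.7216e+07.
a₂ = 1.5e+06 · (1.7216e+07)^(2/3) m ≈ 1e+11 m = 100 Gm.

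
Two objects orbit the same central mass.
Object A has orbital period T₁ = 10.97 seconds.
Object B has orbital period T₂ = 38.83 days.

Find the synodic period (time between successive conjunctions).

Convert to SI: T₂ = 38.83 days = 3.35491e+06 s.
T_syn = |T₁ · T₂ / (T₁ − T₂)|.
T_syn = |10.97 · 3.35491e+06 / (10.97 − 3.35491e+06)| s ≈ 10.97 s = 10.97 seconds.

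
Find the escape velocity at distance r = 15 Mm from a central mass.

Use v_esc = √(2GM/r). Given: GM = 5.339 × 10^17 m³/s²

Convert to SI: r = 15 Mm = 1.5e+07 m.
Escape velocity comes from setting total energy to zero: ½v² − GM/r = 0 ⇒ v_esc = √(2GM / r).
v_esc = √(2 · 5.339e+17 / 1.5e+07) m/s ≈ 2.668e+05 m/s = 266.8 km/s.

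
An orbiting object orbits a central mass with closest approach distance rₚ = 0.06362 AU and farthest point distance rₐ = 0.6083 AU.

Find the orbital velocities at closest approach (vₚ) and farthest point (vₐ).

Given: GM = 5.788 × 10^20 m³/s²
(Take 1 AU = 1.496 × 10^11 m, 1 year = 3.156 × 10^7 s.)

Convert to SI: rₚ = 0.06362 AU = 9.51755e+09 m; rₐ = 0.6083 AU = 9.10017e+10 m.
Use the vis-viva equation v² = GM(2/r − 1/a) with a = (rₚ + rₐ)/2 = (9.51755e+09 + 9.10017e+10)/2 = 5.02596e+10 m.
vₚ = √(GM · (2/rₚ − 1/a)) = √(5.788e+20 · (2/9.51755e+09 − 1/5.02596e+10)) m/s ≈ 3.318e+05 m/s = 70 AU/year.
vₐ = √(GM · (2/rₐ − 1/a)) = √(5.788e+20 · (2/9.10017e+10 − 1/5.02596e+10)) m/s ≈ 3.471e+04 m/s = 7.321 AU/year.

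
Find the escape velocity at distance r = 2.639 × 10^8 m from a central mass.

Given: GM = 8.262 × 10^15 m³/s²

Escape velocity comes from setting total energy to zero: ½v² − GM/r = 0 ⇒ v_esc = √(2GM / r).
v_esc = √(2 · 8.262e+15 / 2.639e+08) m/s ≈ 7913 m/s = 7.913 km/s.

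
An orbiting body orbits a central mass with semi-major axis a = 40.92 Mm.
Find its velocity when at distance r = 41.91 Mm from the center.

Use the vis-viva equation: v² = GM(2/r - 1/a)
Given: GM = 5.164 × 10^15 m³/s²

Convert to SI: a = 40.92 Mm = 4.092e+07 m; r = 41.91 Mm = 4.191e+07 m.
Vis-viva: v = √(GM · (2/r − 1/a)).
2/r − 1/a = 2/4.191e+07 − 1/4.092e+07 = 2.32834e-08 m⁻¹.
v = √(5.164e+15 · 2.32834e-08) m/s ≈ 1.097e+04 m/s = 10.97 km/s.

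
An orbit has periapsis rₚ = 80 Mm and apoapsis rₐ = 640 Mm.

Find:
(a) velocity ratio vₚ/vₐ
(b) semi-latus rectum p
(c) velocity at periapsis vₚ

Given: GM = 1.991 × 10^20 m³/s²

Convert to SI: rₚ = 80 Mm = 8e+07 m; rₐ = 640 Mm = 6.4e+08 m.
(a) Conservation of angular momentum (rₚvₚ = rₐvₐ) gives vₚ/vₐ = rₐ/rₚ = 6.4e+08/8e+07 ≈ 8
(b) From a = (rₚ + rₐ)/2 = 3.6e+08 m and e = (rₐ − rₚ)/(rₐ + rₚ) = 0.777778, p = a(1 − e²) = 3.6e+08 · (1 − (0.777778)²) ≈ 1.422e+08 m
(c) With a = (rₚ + rₐ)/2 = 3.6e+08 m, vₚ = √(GM (2/rₚ − 1/a)) = √(1.991e+20 · (2/8e+07 − 1/3.6e+08)) m/s ≈ 2.103e+06 m/s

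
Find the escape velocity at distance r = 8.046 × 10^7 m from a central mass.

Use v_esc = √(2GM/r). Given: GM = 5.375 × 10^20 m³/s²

Escape velocity comes from setting total energy to zero: ½v² − GM/r = 0 ⇒ v_esc = √(2GM / r).
v_esc = √(2 · 5.375e+20 / 8.046e+07) m/s ≈ 3.655e+06 m/s = 3655 km/s.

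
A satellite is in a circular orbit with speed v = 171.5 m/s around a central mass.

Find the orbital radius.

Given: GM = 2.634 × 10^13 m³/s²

For a circular orbit, v² = GM / r, so r = GM / v².
r = 2.634e+13 / (171.5)² m ≈ 8.955e+08 m = 8.955 × 10^8 m.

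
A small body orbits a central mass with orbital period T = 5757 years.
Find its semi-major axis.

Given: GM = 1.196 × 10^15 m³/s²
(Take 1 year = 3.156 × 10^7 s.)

Convert to SI: T = 5757 years = 1.81691e+11 s.
Invert Kepler's third law: a = (GM · T² / (4π²))^(1/3).
Substituting T = 1.81691e+11 s and GM = 1.196e+15 m³/s²:
a = (1.196e+15 · (1.81691e+11)² / (4π²))^(1/3) m
a ≈ 1e+12 m = 1 Tm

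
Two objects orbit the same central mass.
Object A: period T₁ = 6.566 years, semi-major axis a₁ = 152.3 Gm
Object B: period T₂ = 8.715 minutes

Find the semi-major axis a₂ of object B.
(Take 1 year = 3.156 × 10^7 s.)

Convert to SI: T₁ = 6.566 years = 2.07223e+08 s; a₁ = 152.3 Gm = 1.523e+11 m; T₂ = 8.715 minutes = 522.9 s.
Kepler's third law: (T₁/T₂)² = (a₁/a₂)³ ⇒ a₂ = a₁ · (T₂/T₁)^(2/3).
T₂/T₁ = 522.9 / 2.07223e+08 = 2.52337e-06.
a₂ = 1.523e+11 · (2.52337e-06)^(2/3) m ≈ 2.823e+07 m = 28.23 Mm.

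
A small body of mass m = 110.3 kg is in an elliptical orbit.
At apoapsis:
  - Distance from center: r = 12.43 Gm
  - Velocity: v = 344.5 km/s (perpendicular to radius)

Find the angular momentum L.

Convert to SI: r = 12.43 Gm = 1.243e+10 m; v = 344.5 km/s = 344500 m/s.
Since v is perpendicular to r, L = m · v · r.
L = 110.3 · 344500 · 1.243e+10 kg·m²/s ≈ 4.723e+17 kg·m²/s.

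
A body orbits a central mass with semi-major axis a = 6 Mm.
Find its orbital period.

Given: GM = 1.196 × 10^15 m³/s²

Convert to SI: a = 6 Mm = 6e+06 m.
Kepler's third law: T = 2π √(a³ / GM).
Substituting a = 6e+06 m and GM = 1.196e+15 m³/s²:
T = 2π √((6e+06)³ / 1.196e+15) s
T ≈ 2670 s = 44.5 minutes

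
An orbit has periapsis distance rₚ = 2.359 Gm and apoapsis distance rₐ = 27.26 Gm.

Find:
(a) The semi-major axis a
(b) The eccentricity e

Convert to SI: rₚ = 2.359 Gm = 2.359e+09 m; rₐ = 27.26 Gm = 2.726e+10 m.
(a) a = (rₚ + rₐ) / 2 = (2.359e+09 + 2.726e+10) / 2 ≈ 1.481e+10 m = 14.81 Gm.
(b) e = (rₐ − rₚ) / (rₐ + rₚ) = (2.726e+10 − 2.359e+09) / (2.726e+10 + 2.359e+09) ≈ 0.8407.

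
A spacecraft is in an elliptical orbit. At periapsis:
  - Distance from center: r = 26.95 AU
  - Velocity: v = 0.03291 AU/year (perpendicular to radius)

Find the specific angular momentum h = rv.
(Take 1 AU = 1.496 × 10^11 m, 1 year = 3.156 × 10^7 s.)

Convert to SI: r = 26.95 AU = 4.03172e+12 m; v = 0.03291 AU/year = 155.999 m/s.
With v perpendicular to r, h = r · v.
h = 4.03172e+12 · 155.999 m²/s ≈ 6.289e+14 m²/s.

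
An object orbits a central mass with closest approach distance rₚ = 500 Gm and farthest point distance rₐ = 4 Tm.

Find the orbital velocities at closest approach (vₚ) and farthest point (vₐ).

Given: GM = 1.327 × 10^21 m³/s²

Convert to SI: rₚ = 500 Gm = 5e+11 m; rₐ = 4 Tm = 4e+12 m.
Use the vis-viva equation v² = GM(2/r − 1/a) with a = (rₚ + rₐ)/2 = (5e+11 + 4e+12)/2 = 2.25e+12 m.
vₚ = √(GM · (2/rₚ − 1/a)) = √(1.327e+21 · (2/5e+11 − 1/2.25e+12)) m/s ≈ 6.869e+04 m/s = 68.69 km/s.
vₐ = √(GM · (2/rₐ − 1/a)) = √(1.327e+21 · (2/4e+12 − 1/2.25e+12)) m/s ≈ 8586 m/s = 8.586 km/s.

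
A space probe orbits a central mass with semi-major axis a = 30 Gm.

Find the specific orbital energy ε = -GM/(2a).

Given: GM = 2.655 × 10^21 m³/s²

Convert to SI: a = 30 Gm = 3e+10 m.
ε = −GM / (2a).
ε = −2.655e+21 / (2 · 3e+10) J/kg ≈ -4.425e+10 J/kg = -44.25 GJ/kg.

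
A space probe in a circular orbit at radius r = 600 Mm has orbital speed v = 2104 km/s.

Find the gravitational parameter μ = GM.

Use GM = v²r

Convert to SI: r = 600 Mm = 6e+08 m; v = 2104 km/s = 2.104e+06 m/s.
For a circular orbit v² = GM/r, so GM = v² · r.
GM = (2.104e+06)² · 6e+08 m³/s² ≈ 2.656e+21 m³/s² = 2.656 × 10^21 m³/s².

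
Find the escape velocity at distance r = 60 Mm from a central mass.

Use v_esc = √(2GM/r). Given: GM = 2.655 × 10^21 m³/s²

Convert to SI: r = 60 Mm = 6e+07 m.
Escape velocity comes from setting total energy to zero: ½v² − GM/r = 0 ⇒ v_esc = √(2GM / r).
v_esc = √(2 · 2.655e+21 / 6e+07) m/s ≈ 9.407e+06 m/s = 9407 km/s.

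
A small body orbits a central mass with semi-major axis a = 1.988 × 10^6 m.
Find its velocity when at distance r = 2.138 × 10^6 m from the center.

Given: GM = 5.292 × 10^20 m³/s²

Vis-viva: v = √(GM · (2/r − 1/a)).
2/r − 1/a = 2/2.138e+06 − 1/1.988e+06 = 4.32436e-07 m⁻¹.
v = √(5.292e+20 · 4.32436e-07) m/s ≈ 1.513e+07 m/s = 1.513e+04 km/s.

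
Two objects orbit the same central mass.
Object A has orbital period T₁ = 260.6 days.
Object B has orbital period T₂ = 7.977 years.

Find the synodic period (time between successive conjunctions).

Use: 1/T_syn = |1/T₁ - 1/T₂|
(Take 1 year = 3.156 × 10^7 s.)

Convert to SI: T₁ = 260.6 days = 2.25158e+07 s; T₂ = 7.977 years = 2.51754e+08 s.
T_syn = |T₁ · T₂ / (T₁ − T₂)|.
T_syn = |2.25158e+07 · 2.51754e+08 / (2.25158e+07 − 2.51754e+08)| s ≈ 2.473e+07 s = 286.2 days.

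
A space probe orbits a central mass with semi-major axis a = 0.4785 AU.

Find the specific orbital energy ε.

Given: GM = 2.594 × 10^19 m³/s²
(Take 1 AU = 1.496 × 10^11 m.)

Convert to SI: a = 0.4785 AU = 7.15836e+10 m.
ε = −GM / (2a).
ε = −2.594e+19 / (2 · 7.15836e+10) J/kg ≈ -1.812e+08 J/kg = -181.2 MJ/kg.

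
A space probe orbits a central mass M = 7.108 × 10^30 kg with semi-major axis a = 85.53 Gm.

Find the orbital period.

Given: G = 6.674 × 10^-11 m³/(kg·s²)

Convert to SI: a = 85.53 Gm = 8.553e+10 m.
GM = G · M = 6.674e-11 · 7.108e+30 = 4.74388e+20 m³/s².
Kepler's third law: T = 2π √(a³ / GM).
Substituting a = 8.553e+10 m and GM = 4.74388e+20 m³/s²:
T = 2π √((8.553e+10)³ / 4.74388e+20) s
T ≈ 7.216e+06 s = 83.52 days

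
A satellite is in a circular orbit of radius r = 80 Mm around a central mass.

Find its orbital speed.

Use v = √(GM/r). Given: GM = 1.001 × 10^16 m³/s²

Convert to SI: r = 80 Mm = 8e+07 m.
For a circular orbit, gravity supplies the centripetal force, so v = √(GM / r).
v = √(1.001e+16 / 8e+07) m/s ≈ 1.119e+04 m/s = 11.19 km/s.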